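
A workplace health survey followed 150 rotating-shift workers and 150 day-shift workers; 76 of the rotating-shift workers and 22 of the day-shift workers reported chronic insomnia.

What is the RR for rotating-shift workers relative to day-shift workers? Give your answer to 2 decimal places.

risk, rotating-shift workers = 76/150 = 0.5067
risk, day-shift workers = 22/150 = 0.1467
RR = 0.5067 / 0.1467 = 3.45

RR = 3.45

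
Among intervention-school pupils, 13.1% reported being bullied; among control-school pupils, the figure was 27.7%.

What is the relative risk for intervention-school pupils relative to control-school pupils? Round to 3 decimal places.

RR = 0.1310 / 0.2770 = 0.473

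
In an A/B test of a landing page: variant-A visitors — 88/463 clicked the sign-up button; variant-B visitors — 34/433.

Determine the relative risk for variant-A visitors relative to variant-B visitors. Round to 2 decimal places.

risk, variant-A visitors = 88/463 = 0.1901
risk, variant-B visitors = 34/433 = 0.0785
RR = 0.1901 / 0.0785 = 2.42

RR ≈ 2.42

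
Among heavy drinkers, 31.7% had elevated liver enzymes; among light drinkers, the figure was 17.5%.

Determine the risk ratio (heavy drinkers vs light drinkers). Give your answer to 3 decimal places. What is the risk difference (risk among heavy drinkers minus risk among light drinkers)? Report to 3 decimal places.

RR = 1.811; RD = 0.142

RR = 0.3170 / 0.1750 = 1.811
risk difference = 0.3170 − 0.1750 = 0.142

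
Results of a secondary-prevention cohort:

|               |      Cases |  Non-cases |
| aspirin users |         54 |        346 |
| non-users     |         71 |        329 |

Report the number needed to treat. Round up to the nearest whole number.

NNT ≈ 24

risk, aspirin users = 54/400 = 0.135000
risk, non-users = 71/400 = 0.177500
absolute risk difference = 0.042500
1 / 0.042500 = 23.529 → round up → 24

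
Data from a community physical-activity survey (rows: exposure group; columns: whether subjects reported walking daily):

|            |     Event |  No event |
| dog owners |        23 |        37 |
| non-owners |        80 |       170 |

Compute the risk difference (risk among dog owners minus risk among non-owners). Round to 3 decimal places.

RD = 0.063

risk, dog owners = 23/60 = 0.3833
risk, non-owners = 80/250 = 0.3200
risk difference = 0.3833 − 0.3200 = 0.063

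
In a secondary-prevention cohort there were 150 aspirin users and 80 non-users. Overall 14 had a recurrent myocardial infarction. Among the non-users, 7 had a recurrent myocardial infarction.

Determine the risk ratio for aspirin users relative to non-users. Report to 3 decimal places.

aspirin users with the outcome: 14 − 7 = 7
aspirin users without the outcome: 150 − 7 = 143
non-users without the outcome: 80 − 7 = 73
risk, aspirin users = 7/150 = 0.04667
risk, non-users = 7/80 = 0.08750
RR = 0.04667 / 0.08750 = 0.533

0.533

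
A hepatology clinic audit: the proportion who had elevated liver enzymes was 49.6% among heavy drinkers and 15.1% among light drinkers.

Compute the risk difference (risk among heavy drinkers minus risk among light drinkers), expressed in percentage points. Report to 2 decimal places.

risk difference = 0.4960 − 0.1510 = 0.3450 → 34.50 percentage points

34.50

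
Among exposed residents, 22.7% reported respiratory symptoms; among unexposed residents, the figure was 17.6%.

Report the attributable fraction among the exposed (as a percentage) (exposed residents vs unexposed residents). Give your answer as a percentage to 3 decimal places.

AR% = (0.2270 − 0.1760) / 0.2270 = 0.2247 → 22.467%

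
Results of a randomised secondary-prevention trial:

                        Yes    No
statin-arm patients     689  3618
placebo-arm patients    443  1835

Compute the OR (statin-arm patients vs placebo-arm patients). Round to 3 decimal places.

OR = (689 × 1835) / (3618 × 443) = 1264315/1602774 ≈ 0.789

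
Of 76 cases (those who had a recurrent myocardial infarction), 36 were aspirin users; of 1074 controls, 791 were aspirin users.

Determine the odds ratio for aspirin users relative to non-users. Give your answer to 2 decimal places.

OR = (36 × 283) / (791 × 40) = 10188/31640 ≈ 0.32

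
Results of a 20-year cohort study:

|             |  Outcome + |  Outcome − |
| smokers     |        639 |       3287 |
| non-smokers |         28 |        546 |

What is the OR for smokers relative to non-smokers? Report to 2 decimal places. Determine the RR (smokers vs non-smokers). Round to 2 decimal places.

OR = 3.79; RR = 3.34

odds, smokers = 639/3287 = 0.19440
odds, non-smokers = 28/546 = 0.05128
OR = 0.19440 / 0.05128 = 3.79
risk, smokers = 639/3926 = 0.16276
risk, non-smokers = 28/574 = 0.04878
RR = 0.16276 / 0.04878 = 3.34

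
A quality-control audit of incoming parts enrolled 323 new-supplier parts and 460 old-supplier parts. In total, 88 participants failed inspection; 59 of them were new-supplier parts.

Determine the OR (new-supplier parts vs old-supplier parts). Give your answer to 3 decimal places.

3.321

new-supplier parts without the outcome: 323 − 59 = 264
old-supplier parts with the outcome: 88 − 59 = 29
old-supplier parts without the outcome: 460 − 29 = 431
OR = (59 × 431) / (264 × 29) = 25429/7656 ≈ 3.321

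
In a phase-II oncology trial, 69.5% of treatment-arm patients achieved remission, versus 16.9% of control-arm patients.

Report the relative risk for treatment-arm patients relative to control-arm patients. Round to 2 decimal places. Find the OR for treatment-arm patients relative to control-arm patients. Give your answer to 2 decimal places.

RR = 4.11; OR = 11.20

RR = 0.6950 / 0.1690 = 4.11
odds, treatment-arm patients = 0.6950/0.3050 = 2.2787
odds, control-arm patients = 0.1690/0.8310 = 0.2034
OR = 2.2787 / 0.2034 = 11.20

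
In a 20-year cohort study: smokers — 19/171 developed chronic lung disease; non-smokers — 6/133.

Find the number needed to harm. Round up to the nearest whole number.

risk, smokers = 19/171 = 0.111111
risk, non-smokers = 6/133 = 0.045113
absolute risk difference = 0.065998
1 / 0.065998 = 15.152 → round up → 16

NNH = 16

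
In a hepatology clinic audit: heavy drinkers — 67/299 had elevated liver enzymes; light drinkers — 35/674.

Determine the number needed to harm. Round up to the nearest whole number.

risk, heavy drinkers = 67/299 = 0.224080
risk, light drinkers = 35/674 = 0.051929
absolute risk difference = 0.172151
1 / 0.172151 = 5.809 → round up → 6

NNH ≈ 6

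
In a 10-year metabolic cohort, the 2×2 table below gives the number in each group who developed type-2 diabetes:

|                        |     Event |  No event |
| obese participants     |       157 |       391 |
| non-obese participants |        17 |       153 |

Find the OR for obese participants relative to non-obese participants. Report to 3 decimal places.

odds, obese participants = 157/391 = 0.4015
odds, non-obese participants = 17/153 = 0.1111
OR = 0.4015 / 0.1111 = 3.614

OR = 3.614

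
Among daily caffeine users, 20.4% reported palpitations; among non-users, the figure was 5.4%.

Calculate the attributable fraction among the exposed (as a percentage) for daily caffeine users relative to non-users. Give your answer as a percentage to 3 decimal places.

AR% = (0.2040 − 0.0540) / 0.2040 = 0.7353 → 73.529%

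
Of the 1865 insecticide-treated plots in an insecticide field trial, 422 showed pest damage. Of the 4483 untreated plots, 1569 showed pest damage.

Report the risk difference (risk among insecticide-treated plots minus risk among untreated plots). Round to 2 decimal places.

risk, insecticide-treated plots = 422/1865 = 0.2263
risk, untreated plots = 1569/4483 = 0.3500
risk difference = 0.2263 − 0.3500 = -0.12

RD ≈ -0.12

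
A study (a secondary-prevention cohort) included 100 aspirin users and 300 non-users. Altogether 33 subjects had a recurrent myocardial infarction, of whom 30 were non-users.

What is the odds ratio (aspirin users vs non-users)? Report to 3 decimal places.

aspirin users with the outcome: 33 − 30 = 3
aspirin users without the outcome: 100 − 3 = 97
non-users without the outcome: 300 − 30 = 270
odds, aspirin users = 3/97 = 0.03093
odds, non-users = 30/270 = 0.11111
OR = 0.03093 / 0.11111 = 0.278

0.278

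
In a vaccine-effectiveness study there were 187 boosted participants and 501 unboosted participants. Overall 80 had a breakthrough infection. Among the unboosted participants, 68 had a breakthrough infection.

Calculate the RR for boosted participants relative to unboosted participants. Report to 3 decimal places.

RR = 0.473

boosted participants with the outcome: 80 − 68 = 12
boosted participants without the outcome: 187 − 12 = 175
unboosted participants without the outcome: 501 − 68 = 433
risk, boosted participants = 12/187 = 0.0642
risk, unboosted participants = 68/501 = 0.1357
RR = 0.0642 / 0.1357 = 0.473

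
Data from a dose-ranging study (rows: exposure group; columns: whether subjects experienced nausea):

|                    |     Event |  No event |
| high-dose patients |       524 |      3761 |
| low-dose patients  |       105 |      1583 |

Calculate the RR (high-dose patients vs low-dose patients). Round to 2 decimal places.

1.97

risk, high-dose patients = 524/4285 = 0.1223
risk, low-dose patients = 105/1688 = 0.0622
RR = 0.1223 / 0.0622 = 1.97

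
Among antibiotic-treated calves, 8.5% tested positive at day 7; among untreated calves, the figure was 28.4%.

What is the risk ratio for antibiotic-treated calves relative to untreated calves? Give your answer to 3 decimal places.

RR = 0.0850 / 0.2840 = 0.299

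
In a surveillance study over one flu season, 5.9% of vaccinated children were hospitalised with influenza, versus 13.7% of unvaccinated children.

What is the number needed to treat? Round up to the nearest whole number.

NNT = 13

absolute risk difference = 0.078000
1 / 0.078000 = 12.821 → round up → 13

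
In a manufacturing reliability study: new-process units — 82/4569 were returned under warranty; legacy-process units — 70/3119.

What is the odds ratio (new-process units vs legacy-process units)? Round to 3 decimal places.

OR = (82 × 3049) / (4487 × 70) = 250018/314090 ≈ 0.796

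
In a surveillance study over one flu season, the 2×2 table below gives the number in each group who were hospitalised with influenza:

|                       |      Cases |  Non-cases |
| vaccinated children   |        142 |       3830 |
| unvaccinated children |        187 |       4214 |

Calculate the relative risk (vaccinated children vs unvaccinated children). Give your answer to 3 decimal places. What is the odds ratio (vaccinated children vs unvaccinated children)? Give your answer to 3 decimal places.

RR = 0.841; OR = 0.835

risk, vaccinated children = 142/3972 = 0.03575
risk, unvaccinated children = 187/4401 = 0.04249
RR = 0.03575 / 0.04249 = 0.841
OR = (142 × 4214) / (3830 × 187) = 598388/716210 ≈ 0.835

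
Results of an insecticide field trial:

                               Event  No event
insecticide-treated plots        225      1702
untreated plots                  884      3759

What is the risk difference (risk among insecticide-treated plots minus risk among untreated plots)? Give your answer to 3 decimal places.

RD = -0.074

risk, insecticide-treated plots = 225/1927 = 0.1168
risk, untreated plots = 884/4643 = 0.1904
risk difference = 0.1168 − 0.1904 = -0.074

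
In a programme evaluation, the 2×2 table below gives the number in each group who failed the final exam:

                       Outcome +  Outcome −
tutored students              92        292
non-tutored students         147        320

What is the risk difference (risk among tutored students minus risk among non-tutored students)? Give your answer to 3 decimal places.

risk, tutored students = 92/384 = 0.2396
risk, non-tutored students = 147/467 = 0.3148
risk difference = 0.2396 − 0.3148 = -0.075

RD: -0.075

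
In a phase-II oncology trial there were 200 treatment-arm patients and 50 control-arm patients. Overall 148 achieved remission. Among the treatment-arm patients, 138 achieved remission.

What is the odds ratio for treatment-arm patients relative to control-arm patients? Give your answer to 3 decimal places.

treatment-arm patients without the outcome: 200 − 138 = 62
control-arm patients with the outcome: 148 − 138 = 10
control-arm patients without the outcome: 50 − 10 = 40
OR = (138 × 40) / (62 × 10) = 5520/620 ≈ 8.903

8.903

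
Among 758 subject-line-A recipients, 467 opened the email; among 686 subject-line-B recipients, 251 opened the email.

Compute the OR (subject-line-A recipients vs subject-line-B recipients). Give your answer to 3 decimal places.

OR = (467 × 435) / (291 × 251) = 203145/73041 ≈ 2.781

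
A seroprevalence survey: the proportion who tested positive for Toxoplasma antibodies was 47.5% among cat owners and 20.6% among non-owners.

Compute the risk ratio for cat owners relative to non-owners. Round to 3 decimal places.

RR = 0.4750 / 0.2060 = 2.306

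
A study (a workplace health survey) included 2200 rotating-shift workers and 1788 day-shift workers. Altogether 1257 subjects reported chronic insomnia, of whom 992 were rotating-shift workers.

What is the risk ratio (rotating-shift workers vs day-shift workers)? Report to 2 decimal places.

RR = 3.04

rotating-shift workers without the outcome: 2200 − 992 = 1208
day-shift workers with the outcome: 1257 − 992 = 265
day-shift workers without the outcome: 1788 − 265 = 1523
risk, rotating-shift workers = 992/2200 = 0.4509
risk, day-shift workers = 265/1788 = 0.1482
RR = 0.4509 / 0.1482 = 3.04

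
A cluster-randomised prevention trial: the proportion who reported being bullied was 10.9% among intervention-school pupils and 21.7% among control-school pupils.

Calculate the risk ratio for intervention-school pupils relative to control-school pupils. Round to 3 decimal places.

RR = 0.1090 / 0.2170 = 0.502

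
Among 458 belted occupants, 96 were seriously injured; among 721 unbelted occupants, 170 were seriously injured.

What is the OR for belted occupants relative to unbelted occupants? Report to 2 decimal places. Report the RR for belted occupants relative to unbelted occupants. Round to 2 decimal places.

OR = 0.86; RR = 0.89

OR = (96 × 551) / (362 × 170) = 52896/61540 ≈ 0.86
risk, belted occupants = 96/458 = 0.2096
risk, unbelted occupants = 170/721 = 0.2358
RR = 0.2096 / 0.2358 = 0.89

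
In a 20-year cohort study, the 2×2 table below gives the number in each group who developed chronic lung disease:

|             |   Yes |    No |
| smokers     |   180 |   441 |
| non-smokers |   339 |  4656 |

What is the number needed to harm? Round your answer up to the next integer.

NNH ≈ 5

risk, smokers = 180/621 = 0.289855
risk, non-smokers = 339/4995 = 0.067868
absolute risk difference = 0.221987
1 / 0.221987 = 4.505 → round up → 5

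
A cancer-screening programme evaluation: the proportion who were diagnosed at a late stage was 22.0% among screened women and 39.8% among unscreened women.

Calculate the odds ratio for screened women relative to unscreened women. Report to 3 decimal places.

odds, screened women = 0.2200/0.7800 = 0.2821
odds, unscreened women = 0.3980/0.6020 = 0.6611
OR = 0.2821 / 0.6611 = 0.427

0.427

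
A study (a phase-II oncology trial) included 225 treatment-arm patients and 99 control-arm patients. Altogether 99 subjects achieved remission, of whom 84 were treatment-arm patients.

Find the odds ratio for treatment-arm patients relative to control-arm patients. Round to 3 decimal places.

treatment-arm patients without the outcome: 225 − 84 = 141
control-arm patients with the outcome: 99 − 84 = 15
control-arm patients without the outcome: 99 − 15 = 84
OR = (84 × 84) / (141 × 15) = 7056/2115 ≈ 3.336

OR: 3.336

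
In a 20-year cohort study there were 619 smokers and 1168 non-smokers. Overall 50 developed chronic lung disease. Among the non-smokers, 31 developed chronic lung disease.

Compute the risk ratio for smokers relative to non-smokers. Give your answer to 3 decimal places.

RR ≈ 1.156

smokers with the outcome: 50 − 31 = 19
smokers without the outcome: 619 − 19 = 600
non-smokers without the outcome: 1168 − 31 = 1137
risk, smokers = 19/619 = 0.03069
risk, non-smokers = 31/1168 = 0.02654
RR = 0.03069 / 0.02654 = 1.156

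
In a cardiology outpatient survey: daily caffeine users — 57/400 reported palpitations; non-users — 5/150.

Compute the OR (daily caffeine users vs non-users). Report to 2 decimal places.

OR = (57 × 145) / (343 × 5) = 8265/1715 ≈ 4.82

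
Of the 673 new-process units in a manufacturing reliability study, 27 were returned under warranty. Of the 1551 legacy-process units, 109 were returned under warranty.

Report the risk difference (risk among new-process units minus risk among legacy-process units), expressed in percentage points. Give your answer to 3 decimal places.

risk, new-process units = 27/673 = 0.04012
risk, legacy-process units = 109/1551 = 0.07028
risk difference = 0.04012 − 0.07028 = -0.03016 → -3.016 percentage points

RD ≈ -3.016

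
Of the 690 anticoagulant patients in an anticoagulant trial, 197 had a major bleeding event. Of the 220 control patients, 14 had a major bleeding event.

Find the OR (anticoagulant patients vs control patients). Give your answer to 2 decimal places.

OR = (197 × 206) / (493 × 14) = 40582/6902 ≈ 5.88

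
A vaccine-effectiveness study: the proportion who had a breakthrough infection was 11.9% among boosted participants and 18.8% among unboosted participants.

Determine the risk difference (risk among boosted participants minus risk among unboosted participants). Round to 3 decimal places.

risk difference = 0.1190 − 0.1880 = -0.069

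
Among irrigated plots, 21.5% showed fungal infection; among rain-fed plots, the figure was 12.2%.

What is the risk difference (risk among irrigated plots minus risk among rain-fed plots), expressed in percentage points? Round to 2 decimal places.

risk difference = 0.2150 − 0.1220 = 0.0930 → 9.30 percentage points

9.30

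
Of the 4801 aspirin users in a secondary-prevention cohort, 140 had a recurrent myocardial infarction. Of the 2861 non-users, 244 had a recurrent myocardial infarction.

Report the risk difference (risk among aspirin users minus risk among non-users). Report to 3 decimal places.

risk, aspirin users = 140/4801 = 0.02916
risk, non-users = 244/2861 = 0.08528
risk difference = 0.02916 − 0.08528 = -0.056

-0.056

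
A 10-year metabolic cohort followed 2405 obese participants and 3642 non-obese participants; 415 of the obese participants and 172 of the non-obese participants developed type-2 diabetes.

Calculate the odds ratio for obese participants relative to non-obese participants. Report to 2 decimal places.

OR = (415 × 3470) / (1990 × 172) = 1440050/342280 ≈ 4.21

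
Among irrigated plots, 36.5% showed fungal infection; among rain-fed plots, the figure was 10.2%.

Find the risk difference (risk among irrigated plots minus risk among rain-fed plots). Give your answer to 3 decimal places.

risk difference = 0.3650 − 0.1020 = 0.263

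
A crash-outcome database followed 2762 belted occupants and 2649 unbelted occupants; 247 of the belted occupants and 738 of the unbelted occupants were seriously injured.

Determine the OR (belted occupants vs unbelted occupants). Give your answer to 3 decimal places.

0.254

odds, belted occupants = 247/2515 = 0.0982
odds, unbelted occupants = 738/1911 = 0.3862
OR = 0.0982 / 0.3862 = 0.254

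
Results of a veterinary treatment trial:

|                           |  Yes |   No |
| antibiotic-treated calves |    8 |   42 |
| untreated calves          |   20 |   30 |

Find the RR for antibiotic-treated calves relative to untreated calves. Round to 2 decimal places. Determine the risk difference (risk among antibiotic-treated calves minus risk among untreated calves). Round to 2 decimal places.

risk, antibiotic-treated calves = 8/50 = 0.1600
risk, untreated calves = 20/50 = 0.4000
RR = 0.1600 / 0.4000 = 0.40
risk difference = 0.1600 − 0.4000 = -0.24

RR = 0.40; RD = -0.24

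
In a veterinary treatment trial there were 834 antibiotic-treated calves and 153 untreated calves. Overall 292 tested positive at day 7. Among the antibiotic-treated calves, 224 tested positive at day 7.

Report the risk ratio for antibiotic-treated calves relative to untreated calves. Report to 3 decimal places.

antibiotic-treated calves without the outcome: 834 − 224 = 610
untreated calves with the outcome: 292 − 224 = 68
untreated calves without the outcome: 153 − 68 = 85
risk, antibiotic-treated calves = 224/834 = 0.2686
risk, untreated calves = 68/153 = 0.4444
RR = 0.2686 / 0.4444 = 0.604

0.604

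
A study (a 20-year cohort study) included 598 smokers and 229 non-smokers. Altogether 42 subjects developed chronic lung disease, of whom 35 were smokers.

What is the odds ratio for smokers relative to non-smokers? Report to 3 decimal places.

smokers without the outcome: 598 − 35 = 563
non-smokers with the outcome: 42 − 35 = 7
non-smokers without the outcome: 229 − 7 = 222
OR = (35 × 222) / (563 × 7) = 7770/3941 ≈ 1.972

1.972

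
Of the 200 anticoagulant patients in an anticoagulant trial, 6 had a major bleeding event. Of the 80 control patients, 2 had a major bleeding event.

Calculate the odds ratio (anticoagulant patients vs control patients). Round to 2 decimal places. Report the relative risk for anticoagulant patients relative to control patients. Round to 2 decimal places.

OR = 1.21; RR = 1.20

OR = (6 × 78) / (194 × 2) = 468/388 ≈ 1.21
risk, anticoagulant patients = 6/200 = 0.03000
risk, control patients = 2/80 = 0.02500
RR = 0.03000 / 0.02500 = 1.20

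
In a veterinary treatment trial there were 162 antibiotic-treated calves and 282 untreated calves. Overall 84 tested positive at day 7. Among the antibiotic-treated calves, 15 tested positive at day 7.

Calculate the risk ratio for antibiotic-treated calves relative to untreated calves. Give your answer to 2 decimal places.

antibiotic-treated calves without the outcome: 162 − 15 = 147
untreated calves with the outcome: 84 − 15 = 69
untreated calves without the outcome: 282 − 69 = 213
risk, antibiotic-treated calves = 15/162 = 0.0926
risk, untreated calves = 69/282 = 0.2447
RR = 0.0926 / 0.2447 = 0.38

0.38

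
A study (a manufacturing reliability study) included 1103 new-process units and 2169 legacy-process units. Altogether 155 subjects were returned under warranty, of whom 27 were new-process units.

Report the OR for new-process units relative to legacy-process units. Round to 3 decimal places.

new-process units without the outcome: 1103 − 27 = 1076
legacy-process units with the outcome: 155 − 27 = 128
legacy-process units without the outcome: 2169 − 128 = 2041
OR = (27 × 2041) / (1076 × 128) = 55107/137728 ≈ 0.400

OR: 0.400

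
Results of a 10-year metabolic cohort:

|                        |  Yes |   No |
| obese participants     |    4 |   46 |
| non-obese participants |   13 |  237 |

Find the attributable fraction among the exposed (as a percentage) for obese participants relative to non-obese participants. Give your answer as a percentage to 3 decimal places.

AR%: 35.000%

risk, obese participants = 4/50 = 0.0800
risk, non-obese participants = 13/250 = 0.0520
AR% = (0.0800 − 0.0520) / 0.0800 = 0.3500 → 35.000%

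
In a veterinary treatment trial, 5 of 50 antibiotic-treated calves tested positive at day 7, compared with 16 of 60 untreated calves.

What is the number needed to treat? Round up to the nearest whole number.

risk, antibiotic-treated calves = 5/50 = 0.100000
risk, untreated calves = 16/60 = 0.266667
absolute risk difference = 0.166667
1 / 0.166667 = 6.000 → round up → 6

NNT: 6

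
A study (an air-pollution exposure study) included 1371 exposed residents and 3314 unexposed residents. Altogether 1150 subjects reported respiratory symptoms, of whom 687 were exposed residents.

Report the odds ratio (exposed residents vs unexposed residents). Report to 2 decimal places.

OR: 6.18

exposed residents without the outcome: 1371 − 687 = 684
unexposed residents with the outcome: 1150 − 687 = 463
unexposed residents without the outcome: 3314 − 463 = 2851
odds, exposed residents = 687/684 = 1.0044
odds, unexposed residents = 463/2851 = 0.1624
OR = 1.0044 / 0.1624 = 6.18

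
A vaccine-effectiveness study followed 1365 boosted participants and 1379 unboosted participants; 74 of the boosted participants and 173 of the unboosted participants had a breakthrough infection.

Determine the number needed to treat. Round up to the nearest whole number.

15

risk, boosted participants = 74/1365 = 0.054212
risk, unboosted participants = 173/1379 = 0.125453
absolute risk difference = 0.071241
1 / 0.071241 = 14.037 → round up → 15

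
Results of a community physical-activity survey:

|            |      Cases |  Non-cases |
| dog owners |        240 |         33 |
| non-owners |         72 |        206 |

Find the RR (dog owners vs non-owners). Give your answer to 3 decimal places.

risk, dog owners = 240/273 = 0.8791
risk, non-owners = 72/278 = 0.2590
RR = 0.8791 / 0.2590 = 3.394

RR: 3.394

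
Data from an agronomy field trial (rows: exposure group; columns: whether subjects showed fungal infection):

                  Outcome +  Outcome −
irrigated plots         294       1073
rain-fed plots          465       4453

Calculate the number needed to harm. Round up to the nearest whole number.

NNH: 9

risk, irrigated plots = 294/1367 = 0.215069
risk, rain-fed plots = 465/4918 = 0.094551
absolute risk difference = 0.120519
1 / 0.120519 = 8.297 → round up → 9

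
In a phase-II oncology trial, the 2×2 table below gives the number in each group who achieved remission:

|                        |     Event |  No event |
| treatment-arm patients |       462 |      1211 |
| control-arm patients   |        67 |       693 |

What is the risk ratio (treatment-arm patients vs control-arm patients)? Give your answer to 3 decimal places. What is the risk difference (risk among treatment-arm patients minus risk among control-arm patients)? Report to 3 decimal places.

risk, treatment-arm patients = 462/1673 = 0.2762
risk, control-arm patients = 67/760 = 0.0882
RR = 0.2762 / 0.0882 = 3.132
risk difference = 0.2762 − 0.0882 = 0.188

RR = 3.132; RD = 0.188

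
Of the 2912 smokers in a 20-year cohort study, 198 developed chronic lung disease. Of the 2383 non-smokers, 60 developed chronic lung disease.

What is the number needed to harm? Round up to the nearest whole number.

NNH: 24

risk, smokers = 198/2912 = 0.067995
risk, non-smokers = 60/2383 = 0.025178
absolute risk difference = 0.042816
1 / 0.042816 = 23.356 → round up → 24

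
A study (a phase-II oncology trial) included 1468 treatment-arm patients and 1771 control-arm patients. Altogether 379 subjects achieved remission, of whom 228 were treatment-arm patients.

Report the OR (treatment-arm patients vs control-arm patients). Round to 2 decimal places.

OR = 1.97

treatment-arm patients without the outcome: 1468 − 228 = 1240
control-arm patients with the outcome: 379 − 228 = 151
control-arm patients without the outcome: 1771 − 151 = 1620
odds, treatment-arm patients = 228/1240 = 0.1839
odds, control-arm patients = 151/1620 = 0.0932
OR = 0.1839 / 0.0932 = 1.97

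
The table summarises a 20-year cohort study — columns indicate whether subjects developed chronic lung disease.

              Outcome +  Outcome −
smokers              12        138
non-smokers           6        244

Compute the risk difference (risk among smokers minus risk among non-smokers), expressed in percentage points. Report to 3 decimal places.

RD: 5.600

risk, smokers = 12/150 = 0.08000
risk, non-smokers = 6/250 = 0.02400
risk difference = 0.08000 − 0.02400 = 0.05600 → 5.600 percentage points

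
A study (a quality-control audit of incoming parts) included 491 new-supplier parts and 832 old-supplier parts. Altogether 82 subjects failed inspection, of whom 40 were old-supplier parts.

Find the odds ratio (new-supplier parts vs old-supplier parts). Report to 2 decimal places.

1.85

new-supplier parts with the outcome: 82 − 40 = 42
new-supplier parts without the outcome: 491 − 42 = 449
old-supplier parts without the outcome: 832 − 40 = 792
OR = (42 × 792) / (449 × 40) = 33264/17960 ≈ 1.85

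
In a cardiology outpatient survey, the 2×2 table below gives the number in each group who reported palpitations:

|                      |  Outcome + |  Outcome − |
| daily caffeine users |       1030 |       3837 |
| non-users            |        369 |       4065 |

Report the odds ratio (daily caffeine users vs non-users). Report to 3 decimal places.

OR = (1030 × 4065) / (3837 × 369) = 4186950/1415853 ≈ 2.957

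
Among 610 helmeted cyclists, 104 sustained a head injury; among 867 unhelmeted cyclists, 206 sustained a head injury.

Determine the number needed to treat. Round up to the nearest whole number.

15

risk, helmeted cyclists = 104/610 = 0.170492
risk, unhelmeted cyclists = 206/867 = 0.237601
absolute risk difference = 0.067109
1 / 0.067109 = 14.901 → round up → 15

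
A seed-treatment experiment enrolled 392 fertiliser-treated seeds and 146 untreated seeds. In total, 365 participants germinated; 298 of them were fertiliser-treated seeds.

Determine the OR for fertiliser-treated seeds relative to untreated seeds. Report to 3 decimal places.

fertiliser-treated seeds without the outcome: 392 − 298 = 94
untreated seeds with the outcome: 365 − 298 = 67
untreated seeds without the outcome: 146 − 67 = 79
odds, fertiliser-treated seeds = 298/94 = 3.1702
odds, untreated seeds = 67/79 = 0.8481
OR = 3.1702 / 0.8481 = 3.738

3.738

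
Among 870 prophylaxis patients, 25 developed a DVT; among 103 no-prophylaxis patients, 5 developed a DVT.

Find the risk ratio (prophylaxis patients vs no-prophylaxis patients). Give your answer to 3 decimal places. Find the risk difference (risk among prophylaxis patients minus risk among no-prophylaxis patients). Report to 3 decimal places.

risk, prophylaxis patients = 25/870 = 0.02874
risk, no-prophylaxis patients = 5/103 = 0.04854
RR = 0.02874 / 0.04854 = 0.592
risk difference = 0.02874 − 0.04854 = -0.020

RR = 0.592; RD = -0.020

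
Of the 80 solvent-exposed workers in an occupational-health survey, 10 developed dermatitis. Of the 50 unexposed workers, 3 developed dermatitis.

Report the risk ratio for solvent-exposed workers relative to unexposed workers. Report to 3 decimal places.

risk, solvent-exposed workers = 10/80 = 0.1250
risk, unexposed workers = 3/50 = 0.0600
RR = 0.1250 / 0.0600 = 2.083

RR ≈ 2.083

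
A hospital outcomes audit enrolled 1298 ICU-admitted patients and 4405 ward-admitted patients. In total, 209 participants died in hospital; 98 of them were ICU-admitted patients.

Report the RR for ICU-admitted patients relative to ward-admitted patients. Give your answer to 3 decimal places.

ICU-admitted patients without the outcome: 1298 − 98 = 1200
ward-admitted patients with the outcome: 209 − 98 = 111
ward-admitted patients without the outcome: 4405 − 111 = 4294
risk, ICU-admitted patients = 98/1298 = 0.07550
risk, ward-admitted patients = 111/4405 = 0.02520
RR = 0.07550 / 0.02520 = 2.996

RR = 2.996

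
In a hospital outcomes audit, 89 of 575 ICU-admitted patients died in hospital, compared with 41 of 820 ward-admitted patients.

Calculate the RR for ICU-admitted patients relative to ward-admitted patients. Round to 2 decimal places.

risk, ICU-admitted patients = 89/575 = 0.1548
risk, ward-admitted patients = 41/820 = 0.0500
RR = 0.1548 / 0.0500 = 3.10

3.10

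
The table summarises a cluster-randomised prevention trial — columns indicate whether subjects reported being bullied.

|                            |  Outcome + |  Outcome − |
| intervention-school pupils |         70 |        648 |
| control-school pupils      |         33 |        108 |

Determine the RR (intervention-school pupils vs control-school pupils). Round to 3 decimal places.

risk, intervention-school pupils = 70/718 = 0.0975
risk, control-school pupils = 33/141 = 0.2340
RR = 0.0975 / 0.2340 = 0.417

RR: 0.417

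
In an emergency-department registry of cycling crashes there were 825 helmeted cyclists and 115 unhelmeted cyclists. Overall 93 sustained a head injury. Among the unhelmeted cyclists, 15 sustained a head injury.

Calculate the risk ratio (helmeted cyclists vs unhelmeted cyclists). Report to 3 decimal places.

helmeted cyclists with the outcome: 93 − 15 = 78
helmeted cyclists without the outcome: 825 − 78 = 747
unhelmeted cyclists without the outcome: 115 − 15 = 100
risk, helmeted cyclists = 78/825 = 0.0945
risk, unhelmeted cyclists = 15/115 = 0.1304
RR = 0.0945 / 0.1304 = 0.725

RR = 0.725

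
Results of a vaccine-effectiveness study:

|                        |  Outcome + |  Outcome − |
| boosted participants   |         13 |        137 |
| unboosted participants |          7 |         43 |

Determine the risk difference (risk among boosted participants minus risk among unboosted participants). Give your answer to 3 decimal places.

risk, boosted participants = 13/150 = 0.0867
risk, unboosted participants = 7/50 = 0.1400
risk difference = 0.0867 − 0.1400 = -0.053

-0.053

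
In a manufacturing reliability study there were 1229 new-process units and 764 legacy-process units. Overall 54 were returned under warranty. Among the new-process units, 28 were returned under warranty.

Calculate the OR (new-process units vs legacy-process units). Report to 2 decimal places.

new-process units without the outcome: 1229 − 28 = 1201
legacy-process units with the outcome: 54 − 28 = 26
legacy-process units without the outcome: 764 − 26 = 738
odds, new-process units = 28/1201 = 0.02331
odds, legacy-process units = 26/738 = 0.03523
OR = 0.02331 / 0.03523 = 0.66

OR: 0.66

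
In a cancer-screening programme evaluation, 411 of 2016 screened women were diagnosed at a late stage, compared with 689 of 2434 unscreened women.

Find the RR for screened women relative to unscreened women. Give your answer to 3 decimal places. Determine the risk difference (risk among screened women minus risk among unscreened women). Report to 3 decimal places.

RR = 0.720; RD = -0.079

risk, screened women = 411/2016 = 0.2039
risk, unscreened women = 689/2434 = 0.2831
RR = 0.2039 / 0.2831 = 0.720
risk difference = 0.2039 − 0.2831 = -0.079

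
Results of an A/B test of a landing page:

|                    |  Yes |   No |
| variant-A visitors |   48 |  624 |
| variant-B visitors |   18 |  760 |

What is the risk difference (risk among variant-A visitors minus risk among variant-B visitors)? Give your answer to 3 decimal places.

0.048

risk, variant-A visitors = 48/672 = 0.07143
risk, variant-B visitors = 18/778 = 0.02314
risk difference = 0.07143 − 0.02314 = 0.048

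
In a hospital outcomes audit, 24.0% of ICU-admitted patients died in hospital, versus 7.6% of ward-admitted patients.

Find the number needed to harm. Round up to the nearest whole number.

7

absolute risk difference = 0.164000
1 / 0.164000 = 6.098 → round up → 7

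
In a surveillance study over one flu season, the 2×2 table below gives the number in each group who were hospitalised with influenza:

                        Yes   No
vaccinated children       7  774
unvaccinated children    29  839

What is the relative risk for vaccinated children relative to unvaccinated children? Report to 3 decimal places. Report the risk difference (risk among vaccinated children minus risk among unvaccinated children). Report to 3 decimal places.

RR = 0.268; RD = -0.024

risk, vaccinated children = 7/781 = 0.00896
risk, unvaccinated children = 29/868 = 0.03341
RR = 0.00896 / 0.03341 = 0.268
risk difference = 0.00896 − 0.03341 = -0.024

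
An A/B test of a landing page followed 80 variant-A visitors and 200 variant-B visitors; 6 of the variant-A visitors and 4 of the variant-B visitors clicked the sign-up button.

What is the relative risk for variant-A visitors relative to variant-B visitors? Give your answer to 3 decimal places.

RR ≈ 3.750

risk, variant-A visitors = 6/80 = 0.07500
risk, variant-B visitors = 4/200 = 0.02000
RR = 0.07500 / 0.02000 = 3.750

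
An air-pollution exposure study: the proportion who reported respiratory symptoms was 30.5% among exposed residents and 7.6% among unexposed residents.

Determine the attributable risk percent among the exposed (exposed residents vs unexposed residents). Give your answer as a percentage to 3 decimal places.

AR% = (0.3050 − 0.0760) / 0.3050 = 0.7508 → 75.082%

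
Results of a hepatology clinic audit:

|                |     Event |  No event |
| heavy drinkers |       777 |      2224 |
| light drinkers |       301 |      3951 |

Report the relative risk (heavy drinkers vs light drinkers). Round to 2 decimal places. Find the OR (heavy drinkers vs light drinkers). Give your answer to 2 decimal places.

RR = 3.66; OR = 4.59

risk, heavy drinkers = 777/3001 = 0.2589
risk, light drinkers = 301/4252 = 0.0708
RR = 0.2589 / 0.0708 = 3.66
odds, heavy drinkers = 777/2224 = 0.3494
odds, light drinkers = 301/3951 = 0.0762
OR = 0.3494 / 0.0762 = 4.59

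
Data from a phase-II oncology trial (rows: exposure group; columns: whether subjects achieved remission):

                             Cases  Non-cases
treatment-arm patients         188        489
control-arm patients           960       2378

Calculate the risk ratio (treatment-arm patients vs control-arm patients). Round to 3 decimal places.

risk, treatment-arm patients = 188/677 = 0.2777
risk, control-arm patients = 960/3338 = 0.2876
RR = 0.2777 / 0.2876 = 0.966

0.966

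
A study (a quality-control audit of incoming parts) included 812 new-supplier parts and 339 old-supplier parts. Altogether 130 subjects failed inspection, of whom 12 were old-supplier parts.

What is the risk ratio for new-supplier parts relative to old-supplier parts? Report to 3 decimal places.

RR = 4.105

new-supplier parts with the outcome: 130 − 12 = 118
new-supplier parts without the outcome: 812 − 118 = 694
old-supplier parts without the outcome: 339 − 12 = 327
risk, new-supplier parts = 118/812 = 0.14532
risk, old-supplier parts = 12/339 = 0.03540
RR = 0.14532 / 0.03540 = 4.105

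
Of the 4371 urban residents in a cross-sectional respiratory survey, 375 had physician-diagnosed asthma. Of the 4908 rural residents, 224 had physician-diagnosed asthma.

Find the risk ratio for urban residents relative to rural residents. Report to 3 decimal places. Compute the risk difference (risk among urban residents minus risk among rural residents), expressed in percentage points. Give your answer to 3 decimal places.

risk, urban residents = 375/4371 = 0.08579
risk, rural residents = 224/4908 = 0.04564
RR = 0.08579 / 0.04564 = 1.880
risk difference = 0.08579 − 0.04564 = 0.04015 → 4.015 percentage points

RR = 1.880; RD = 4.015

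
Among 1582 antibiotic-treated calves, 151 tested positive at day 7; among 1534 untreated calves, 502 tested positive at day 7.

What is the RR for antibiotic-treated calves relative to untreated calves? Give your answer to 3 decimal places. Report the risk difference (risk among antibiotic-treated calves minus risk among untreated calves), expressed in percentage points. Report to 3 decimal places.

risk, antibiotic-treated calves = 151/1582 = 0.0954
risk, untreated calves = 502/1534 = 0.3272
RR = 0.0954 / 0.3272 = 0.292
risk difference = 0.0954 − 0.3272 = -0.2318 → -23.180 percentage points

RR = 0.292; RD = -23.180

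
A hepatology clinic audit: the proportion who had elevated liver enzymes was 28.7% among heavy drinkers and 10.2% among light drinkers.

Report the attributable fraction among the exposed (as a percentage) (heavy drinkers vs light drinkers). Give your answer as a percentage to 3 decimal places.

AR% = (0.2870 − 0.1020) / 0.2870 = 0.6446 → 64.460%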